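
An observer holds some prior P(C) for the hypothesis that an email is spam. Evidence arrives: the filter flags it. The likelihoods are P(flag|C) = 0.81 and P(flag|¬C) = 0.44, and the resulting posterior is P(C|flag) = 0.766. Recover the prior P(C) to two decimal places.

In odds form, posterior odds = prior odds × likelihood ratio, so prior odds = posterior odds ÷ LR.
Posterior odds = 0.766/(1−0.766) = 3.2735. LR = 0.81/0.44 = 1.8409.
Prior odds = 3.2735/1.8409 = 1.7782, so P(C) = 1.7782/(1+1.7782) ≈ 0.64.

P(C) = 0.64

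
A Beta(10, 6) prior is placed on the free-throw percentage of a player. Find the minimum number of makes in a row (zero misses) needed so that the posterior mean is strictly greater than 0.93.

k = 70

After k makes and 0 misses the posterior is Beta(10+k, 6), with mean (10+k)/(10+6+k).
Set (10+k)/(16+k) > 0.93 and solve: k > (0.93·16 − 10)/(1 − 0.93) = 69.714.
The smallest integer exceeding 69.714 is 70.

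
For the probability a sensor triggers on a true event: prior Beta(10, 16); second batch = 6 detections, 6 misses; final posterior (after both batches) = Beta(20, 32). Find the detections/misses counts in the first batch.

4 detections and 10 misses

Because Beta–binomial updating is additive in the counts, the combined data contributed (α_post−α_prior, β_post−β_prior) successes and failures.
Total across both batches: 20−10=10 detections, 32−16=16 misses.
Subtract the second batch: 10−6=4 detections and 16−6=10 misses.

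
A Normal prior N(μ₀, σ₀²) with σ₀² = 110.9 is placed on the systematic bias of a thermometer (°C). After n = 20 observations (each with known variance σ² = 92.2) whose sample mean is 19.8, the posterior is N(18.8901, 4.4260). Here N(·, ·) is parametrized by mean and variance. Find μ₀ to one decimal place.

μ₀ = -3.0

With known observation variance, the Normal–Normal posterior has precision τ_n = τ₀ + n/σ² and mean μ_n = (τ₀μ₀ + (n/σ²)x̄)/τ_n.
Here τ₀ = 1/110.9 = 0.009017 and τ_data = 20/92.2 = 0.216920, so τ_n = 0.225937.
Rearranging for μ₀: μ₀ = (μ_n·τ_n − τ_data·x̄)/τ₀ = (18.8901·0.225937 − 0.216920·19.8) / 0.009017 = -0.027043/0.009017 ≈ -3.0.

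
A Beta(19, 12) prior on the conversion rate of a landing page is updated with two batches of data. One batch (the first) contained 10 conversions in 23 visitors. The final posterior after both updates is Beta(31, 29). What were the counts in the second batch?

Because Beta–binomial updating is additive in the counts, the combined data contributed (α_post−α_prior, β_post−β_prior) successes and failures.
Total across both batches: 31−19=12 conversions, 29−12=17 bounces.
Subtract the first batch: 12−10=2 conversions and 17−13=4 bounces.

2 conversions and 4 bounces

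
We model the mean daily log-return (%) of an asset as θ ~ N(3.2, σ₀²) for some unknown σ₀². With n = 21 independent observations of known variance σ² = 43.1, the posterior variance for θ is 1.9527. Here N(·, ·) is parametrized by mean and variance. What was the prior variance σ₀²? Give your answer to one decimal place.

σ₀² = 40.2

For the Normal–Normal model with known σ², precisions add: τ_n = τ₀ + n/σ².
So 1/σ₀² = 1/1.9527 − 21/43.1 = 0.512111 − 0.487239 = 0.024872.
Hence σ₀² = 1/0.024872 ≈ 40.2.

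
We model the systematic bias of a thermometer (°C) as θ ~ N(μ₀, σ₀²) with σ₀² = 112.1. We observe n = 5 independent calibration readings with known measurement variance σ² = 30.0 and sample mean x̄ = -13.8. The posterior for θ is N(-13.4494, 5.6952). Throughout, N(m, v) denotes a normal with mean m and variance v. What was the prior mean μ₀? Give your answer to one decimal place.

μ₀ = -6.9

The posterior mean is a precision-weighted average: μ_n = (τ₀μ₀ + τ_data·x̄)/(τ₀+τ_data), with τ₀=1/σ₀² and τ_data=n/σ².
Here τ₀ = 1/112.1 = 0.008921 and τ_data = 5/30.0 = 0.166667, so τ_n = 0.175588.
Rearranging for μ₀: μ₀ = (μ_n·τ_n − τ_data·x̄)/τ₀ = (-13.4494·0.175588 − 0.166667·-13.8) / 0.008921 = -0.061549/0.008921 ≈ -6.9.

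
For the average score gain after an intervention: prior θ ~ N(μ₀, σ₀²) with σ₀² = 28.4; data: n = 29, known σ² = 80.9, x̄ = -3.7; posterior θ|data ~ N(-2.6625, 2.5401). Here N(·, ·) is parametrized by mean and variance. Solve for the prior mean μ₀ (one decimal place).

With known observation variance, the Normal–Normal posterior has precision τ_n = τ₀ + n/σ² and mean μ_n = (τ₀μ₀ + (n/σ²)x̄)/τ_n.
Here τ₀ = 1/28.4 = 0.035211 and τ_data = 29/80.9 = 0.358467, so τ_n = 0.393678.
Rearranging for μ₀: μ₀ = (μ_n·τ_n − τ_data·x̄)/τ₀ = (-2.6625·0.393678 − 0.358467·-3.7) / 0.035211 = 0.278160/0.035211 ≈ 7.9.

μ₀ = 7.9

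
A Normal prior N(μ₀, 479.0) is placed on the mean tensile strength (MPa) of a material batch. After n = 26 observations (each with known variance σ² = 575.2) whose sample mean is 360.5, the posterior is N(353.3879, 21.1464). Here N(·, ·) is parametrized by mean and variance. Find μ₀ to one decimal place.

With known observation variance, the Normal–Normal posterior has precision τ_n = τ₀ + n/σ² and mean μ_n = (τ₀μ₀ + (n/σ²)x̄)/τ_n.
Here τ₀ = 1/479.0 = 0.002088 and τ_data = 26/575.2 = 0.045202, so τ_n = 0.047290.
Rearranging for μ₀: μ₀ = (μ_n·τ_n − τ_data·x̄)/τ₀ = (353.3879·0.047290 − 0.045202·360.5) / 0.002088 = 0.416393/0.002088 ≈ 199.4.

μ₀ = 199.4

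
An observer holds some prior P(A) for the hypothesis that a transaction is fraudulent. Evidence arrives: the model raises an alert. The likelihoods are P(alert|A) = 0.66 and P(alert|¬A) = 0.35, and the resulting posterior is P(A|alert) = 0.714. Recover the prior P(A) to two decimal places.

P(A) = 0.57

Bayes' rule in odds form gives O(A|E) = O(A)·[P(E|A)/P(E|¬A)], hence O(A) = O(A|E)/LR.
Posterior odds = 0.714/(1−0.714) = 2.4965. LR = 0.66/0.35 = 1.8857.
Prior odds = 2.4965/1.8857 = 1.3239, so P(A) = 1.3239/(1+1.3239) ≈ 0.57.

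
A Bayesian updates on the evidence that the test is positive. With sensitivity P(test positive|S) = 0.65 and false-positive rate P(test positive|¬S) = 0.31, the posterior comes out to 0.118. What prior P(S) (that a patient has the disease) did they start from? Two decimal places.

P(S) = 0.06

Bayes' rule in odds form gives O(S|E) = O(S)·[P(E|S)/P(E|¬S)], hence O(S) = O(S|E)/LR.
Posterior odds = 0.118/(1−0.118) = 0.1338. LR = 0.65/0.31 = 2.0968.
Prior odds = 0.1338/2.0968 = 0.0638, so P(S) = 0.0638/(1+0.0638) ≈ 0.06.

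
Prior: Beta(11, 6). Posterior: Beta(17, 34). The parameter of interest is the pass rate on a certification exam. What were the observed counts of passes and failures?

6 passes and 28 failures

Under Beta–binomial conjugacy the posterior parameters are (α+s, β+f).
Match parameters: s=17−11=6, f=34−6=28.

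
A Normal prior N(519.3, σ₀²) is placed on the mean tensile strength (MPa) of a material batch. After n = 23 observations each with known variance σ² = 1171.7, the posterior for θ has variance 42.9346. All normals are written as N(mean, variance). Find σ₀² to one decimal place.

σ₀² = 273.1

For the Normal–Normal model with known σ², precisions add: τ_n = τ₀ + n/σ².
So 1/σ₀² = 1/42.9346 − 23/1171.7 = 0.023291 − 0.019630 = 0.003661.
Hence σ₀² = 1/0.003661 ≈ 273.1.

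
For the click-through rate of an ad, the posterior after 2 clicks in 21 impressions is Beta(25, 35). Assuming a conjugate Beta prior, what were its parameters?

Beta(23, 16)

Under Beta–binomial conjugacy the posterior parameters are (a+s, b+f).
Subtract the data counts: 25−2=23, 35−19=16.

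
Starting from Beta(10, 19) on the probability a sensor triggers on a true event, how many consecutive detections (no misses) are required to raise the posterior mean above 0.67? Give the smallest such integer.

After k detections and 0 misses the posterior is Beta(10+k, 19), with mean (10+k)/(10+19+k).
Set (10+k)/(29+k) > 0.67 and solve: k > (0.67·29 − 10)/(1 − 0.67) = 28.576.
The smallest integer exceeding 28.576 is 29.

k = 29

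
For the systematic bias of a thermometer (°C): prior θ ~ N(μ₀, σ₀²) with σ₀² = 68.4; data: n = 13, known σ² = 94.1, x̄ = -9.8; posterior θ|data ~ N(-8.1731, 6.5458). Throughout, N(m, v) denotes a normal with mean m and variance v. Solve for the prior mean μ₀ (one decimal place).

μ₀ = 7.2

The posterior mean is a precision-weighted average: μ_n = (τ₀μ₀ + τ_data·x̄)/(τ₀+τ_data), with τ₀=1/σ₀² and τ_data=n/σ².
Here τ₀ = 1/68.4 = 0.014620 and τ_data = 13/94.1 = 0.138151, so τ_n = 0.152771.
Rearranging for μ₀: μ₀ = (μ_n·τ_n − τ_data·x̄)/τ₀ = (-8.1731·0.152771 − 0.138151·-9.8) / 0.014620 = 0.105267/0.014620 ≈ 7.2.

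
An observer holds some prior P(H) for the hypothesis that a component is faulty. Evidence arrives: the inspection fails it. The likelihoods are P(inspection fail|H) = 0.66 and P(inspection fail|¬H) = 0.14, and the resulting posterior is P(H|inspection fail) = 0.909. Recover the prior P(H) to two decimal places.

In odds form, posterior odds = prior odds × likelihood ratio, so prior odds = posterior odds ÷ LR.
Posterior odds = 0.909/(1−0.909) = 9.9890. LR = 0.66/0.14 = 4.7143.
Prior odds = 9.9890/4.7143 = 2.1189, so P(H) = 2.1189/(1+2.1189) ≈ 0.68.

P(H) = 0.68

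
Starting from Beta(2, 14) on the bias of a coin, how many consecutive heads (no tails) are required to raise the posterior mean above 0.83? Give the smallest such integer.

k = 67

After k heads and 0 tails the posterior is Beta(2+k, 14), with mean (2+k)/(2+14+k).
Set (2+k)/(16+k) > 0.83 and solve: k > (0.83·16 − 2)/(1 − 0.83) = 66.353.
The smallest integer exceeding 66.353 is 67.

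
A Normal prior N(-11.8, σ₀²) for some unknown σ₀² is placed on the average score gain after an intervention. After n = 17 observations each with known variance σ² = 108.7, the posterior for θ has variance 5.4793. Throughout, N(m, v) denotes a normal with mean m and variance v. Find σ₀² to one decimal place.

σ₀² = 38.3

Posterior precision equals prior precision plus data precision: 1/σ_n² = 1/σ₀² + n/σ².
So 1/σ₀² = 1/5.4793 − 17/108.7 = 0.182505 − 0.156394 = 0.026111.
Hence σ₀² = 1/0.026111 ≈ 38.3.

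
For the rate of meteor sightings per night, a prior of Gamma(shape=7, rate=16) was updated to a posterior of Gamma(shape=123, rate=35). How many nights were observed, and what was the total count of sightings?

n = 19 nights with total 116 sightings

A Gamma(α, β) prior (rate parametrization) on a Poisson rate with n observations summing to S gives posterior Gamma(α+S, β+n).
Matching: Σxᵢ = 123 − 7 = 116 and n = 35 − 16 = 19.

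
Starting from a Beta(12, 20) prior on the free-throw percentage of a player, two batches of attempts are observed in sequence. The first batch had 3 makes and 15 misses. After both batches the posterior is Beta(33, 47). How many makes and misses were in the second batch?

18 makes and 12 misses

Sequential conjugate updates are equivalent to a single update on the pooled data, so total successes = posterior α − prior α and total failures = posterior β − prior β.
Total across both batches: 33−12=21 makes, 47−20=27 misses.
Subtract the first batch: 21−3=18 makes and 27−15=12 misses.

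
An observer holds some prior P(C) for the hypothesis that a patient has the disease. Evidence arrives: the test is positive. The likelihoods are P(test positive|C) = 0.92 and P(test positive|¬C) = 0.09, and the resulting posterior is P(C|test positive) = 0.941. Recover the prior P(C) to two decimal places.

P(C) = 0.61

In odds form, posterior odds = prior odds × likelihood ratio, so prior odds = posterior odds ÷ LR.
Posterior odds = 0.941/(1−0.941) = 15.9492. LR = 0.92/0.09 = 10.2222.
Prior odds = 15.9492/10.2222 = 1.5603, so P(C) = 1.5603/(1+1.5603) ≈ 0.61.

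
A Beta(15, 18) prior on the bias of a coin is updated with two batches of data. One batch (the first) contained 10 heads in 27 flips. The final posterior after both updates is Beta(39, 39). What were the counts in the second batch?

14 heads and 4 tails

Because Beta–binomial updating is additive in the counts, the combined data contributed (α_post−α_prior, β_post−β_prior) successes and failures.
Total across both batches: 39−15=24 heads, 39−18=21 tails.
Subtract the first batch: 24−10=14 heads and 21−17=4 tails.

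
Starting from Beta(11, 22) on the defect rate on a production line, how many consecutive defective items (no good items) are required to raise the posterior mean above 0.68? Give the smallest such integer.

After k defective items and 0 good items the posterior is Beta(11+k, 22), with mean (11+k)/(11+22+k).
Set (11+k)/(33+k) > 0.68 and solve: k > (0.68·33 − 11)/(1 − 0.68) = 35.750.
The smallest integer exceeding 35.750 is 36, and checking k=36: (47)/(69) = 0.6812 > 0.68.

k = 36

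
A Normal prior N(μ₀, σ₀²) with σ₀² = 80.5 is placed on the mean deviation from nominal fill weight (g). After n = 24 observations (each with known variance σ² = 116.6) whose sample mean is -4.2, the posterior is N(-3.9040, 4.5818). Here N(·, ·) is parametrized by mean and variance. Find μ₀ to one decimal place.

μ₀ = 1.0

The posterior mean is a precision-weighted average: μ_n = (τ₀μ₀ + τ_data·x̄)/(τ₀+τ_data), with τ₀=1/σ₀² and τ_data=n/σ².
Here τ₀ = 1/80.5 = 0.012422 and τ_data = 24/116.6 = 0.205832, so τ_n = 0.218254.
Rearranging for μ₀: μ₀ = (μ_n·τ_n − τ_data·x̄)/τ₀ = (-3.9040·0.218254 − 0.205832·-4.2) / 0.012422 = 0.012431/0.012422 ≈ 1.0.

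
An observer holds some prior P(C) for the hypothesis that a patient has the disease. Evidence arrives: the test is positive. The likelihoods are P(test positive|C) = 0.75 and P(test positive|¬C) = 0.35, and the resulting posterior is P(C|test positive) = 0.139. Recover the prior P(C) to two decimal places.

Bayes' rule in odds form gives O(C|E) = O(C)·[P(E|C)/P(E|¬C)], hence O(C) = O(C|E)/LR.
Posterior odds = 0.139/(1−0.139) = 0.1614. LR = 0.75/0.35 = 2.1429.
Prior odds = 0.1614/2.1429 = 0.0753, so P(C) = 0.0753/(1+0.0753) ≈ 0.07.

P(C) = 0.07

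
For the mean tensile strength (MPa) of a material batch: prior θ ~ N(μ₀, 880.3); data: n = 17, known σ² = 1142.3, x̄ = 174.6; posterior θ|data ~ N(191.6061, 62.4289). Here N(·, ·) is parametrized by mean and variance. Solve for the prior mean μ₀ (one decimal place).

μ₀ = 414.4

With known observation variance, the Normal–Normal posterior has precision τ_n = τ₀ + n/σ² and mean μ_n = (τ₀μ₀ + (n/σ²)x̄)/τ_n.
Here τ₀ = 1/880.3 = 0.001136 and τ_data = 17/1142.3 = 0.014882, so τ_n = 0.016018.
Rearranging for μ₀: μ₀ = (μ_n·τ_n − τ_data·x̄)/τ₀ = (191.6061·0.016018 − 0.014882·174.6) / 0.001136 = 0.470749/0.001136 ≈ 414.4.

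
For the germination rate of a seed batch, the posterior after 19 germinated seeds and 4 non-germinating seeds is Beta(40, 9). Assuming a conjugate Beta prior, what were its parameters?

Beta(21, 5)

A Beta(a, b) prior with s successes and f failures in binomial data gives a Beta(a+s, b+f) posterior.
Subtract the data counts: 40−19=21, 9−4=5.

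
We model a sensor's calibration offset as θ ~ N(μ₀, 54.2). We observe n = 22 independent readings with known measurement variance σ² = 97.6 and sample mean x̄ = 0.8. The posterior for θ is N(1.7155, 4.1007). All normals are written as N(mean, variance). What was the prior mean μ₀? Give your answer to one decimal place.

With known observation variance, the Normal–Normal posterior has precision τ_n = τ₀ + n/σ² and mean μ_n = (τ₀μ₀ + (n/σ²)x̄)/τ_n.
Here τ₀ = 1/54.2 = 0.018450 and τ_data = 22/97.6 = 0.225410, so τ_n = 0.243860.
Rearranging for μ₀: μ₀ = (μ_n·τ_n − τ_data·x̄)/τ₀ = (1.7155·0.243860 − 0.225410·0.8) / 0.018450 = 0.238014/0.018450 ≈ 12.9.

μ₀ = 12.9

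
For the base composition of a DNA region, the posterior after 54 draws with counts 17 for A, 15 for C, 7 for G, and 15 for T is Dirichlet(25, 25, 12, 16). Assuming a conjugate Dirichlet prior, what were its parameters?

Dirichlet(8, 10, 5, 1)

For a Dirichlet(α) prior with multinomial counts c, the posterior is Dirichlet(α + c) componentwise.
Subtract each count from the matching posterior parameter: 25−17=8, 25−15=10, 12−7=5, 16−15=1.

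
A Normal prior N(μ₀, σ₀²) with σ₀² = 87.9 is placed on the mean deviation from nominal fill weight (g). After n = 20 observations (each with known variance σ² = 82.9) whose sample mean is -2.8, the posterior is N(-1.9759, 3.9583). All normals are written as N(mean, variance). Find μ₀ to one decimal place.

μ₀ = 15.5

The posterior mean is a precision-weighted average: μ_n = (τ₀μ₀ + τ_data·x̄)/(τ₀+τ_data), with τ₀=1/σ₀² and τ_data=n/σ².
Here τ₀ = 1/87.9 = 0.011377 and τ_data = 20/82.9 = 0.241255, so τ_n = 0.252632.
Rearranging for μ₀: μ₀ = (μ_n·τ_n − τ_data·x̄)/τ₀ = (-1.9759·0.252632 − 0.241255·-2.8) / 0.011377 = 0.176338/0.011377 ≈ 15.5.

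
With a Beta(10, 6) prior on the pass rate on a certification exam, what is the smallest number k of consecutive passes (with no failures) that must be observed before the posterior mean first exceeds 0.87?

k = 31

After k passes and 0 failures the posterior is Beta(10+k, 6), with mean (10+k)/(10+6+k).
Set (10+k)/(16+k) > 0.87 and solve: k > (0.87·16 − 10)/(1 − 0.87) = 30.154.
The smallest integer exceeding 30.154 is 31.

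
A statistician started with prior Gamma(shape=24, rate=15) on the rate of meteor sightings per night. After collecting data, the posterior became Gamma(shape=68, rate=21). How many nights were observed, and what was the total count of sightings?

n = 6 nights with total 44 sightings

Gamma–Poisson conjugacy: posterior shape = α + Σxᵢ, posterior rate = β + n.
Matching: Σxᵢ = 68 − 24 = 44 and n = 21 − 15 = 6.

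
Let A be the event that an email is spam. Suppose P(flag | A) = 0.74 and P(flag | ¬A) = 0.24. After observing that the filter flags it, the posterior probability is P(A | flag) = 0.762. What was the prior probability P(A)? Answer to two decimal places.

P(A) = 0.51

Bayes' rule in odds form gives O(A|E) = O(A)·[P(E|A)/P(E|¬A)], hence O(A) = O(A|E)/LR.
Posterior odds = 0.762/(1−0.762) = 3.2017. LR = 0.74/0.24 = 3.0833.
Prior odds = 3.2017/3.0833 = 1.0384, so P(A) = 1.0384/(1+1.0384) ≈ 0.51.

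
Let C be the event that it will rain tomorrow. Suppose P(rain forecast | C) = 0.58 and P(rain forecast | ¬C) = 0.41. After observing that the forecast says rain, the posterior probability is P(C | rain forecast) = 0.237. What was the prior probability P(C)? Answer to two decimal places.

P(C) = 0.18

Bayes' rule in odds form gives O(C|E) = O(C)·[P(E|C)/P(E|¬C)], hence O(C) = O(C|E)/LR.
Posterior odds = 0.237/(1−0.237) = 0.3106. LR = 0.58/0.41 = 1.4146.
Prior odds = 0.3106/1.4146 = 0.2196, so P(C) = 0.2196/(1+0.2196) ≈ 0.18.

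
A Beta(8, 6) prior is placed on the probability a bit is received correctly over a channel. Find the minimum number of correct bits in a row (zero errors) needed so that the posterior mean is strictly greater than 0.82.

After k correct bits and 0 errors the posterior is Beta(8+k, 6), with mean (8+k)/(8+6+k).
Set (8+k)/(14+k) > 0.82 and solve: k > (0.82·14 − 8)/(1 − 0.82) = 19.333.
The smallest integer exceeding 19.333 is 20.

k = 20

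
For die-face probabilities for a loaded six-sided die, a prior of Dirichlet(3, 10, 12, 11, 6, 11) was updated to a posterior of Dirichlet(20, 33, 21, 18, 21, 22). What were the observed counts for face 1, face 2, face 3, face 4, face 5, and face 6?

counts (17, 23, 9, 7, 15, 11)

For a Dirichlet(α) prior with multinomial counts c, the posterior is Dirichlet(α + c) componentwise.
Counts are posterior − prior componentwise: 20−3=17, 33−10=23, 21−12=9, 18−11=7, 21−6=15, 22−11=11.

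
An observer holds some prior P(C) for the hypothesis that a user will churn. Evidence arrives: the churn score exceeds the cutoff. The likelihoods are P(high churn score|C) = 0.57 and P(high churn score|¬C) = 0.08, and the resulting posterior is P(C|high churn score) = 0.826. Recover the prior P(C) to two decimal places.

P(C) = 0.40

Bayes' rule in odds form gives O(C|E) = O(C)·[P(E|C)/P(E|¬C)], hence O(C) = O(C|E)/LR.
Posterior odds = 0.826/(1−0.826) = 4.7471. LR = 0.57/0.08 = 7.1250.
Prior odds = 4.7471/7.1250 = 0.6663, so P(C) = 0.6663/(1+0.6663) ≈ 0.40.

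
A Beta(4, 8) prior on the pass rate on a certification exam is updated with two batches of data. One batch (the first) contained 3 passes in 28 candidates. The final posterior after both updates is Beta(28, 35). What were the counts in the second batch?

Sequential conjugate updates are equivalent to a single update on the pooled data, so total successes = posterior α − prior α and total failures = posterior β − prior β.
Total across both batches: 28−4=24 passes, 35−8=27 failures.
Subtract the first batch: 24−3=21 passes and 27−25=2 failures.

21 passes and 2 failures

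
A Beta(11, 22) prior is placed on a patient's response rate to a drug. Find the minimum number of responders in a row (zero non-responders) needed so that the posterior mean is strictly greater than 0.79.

After k responders and 0 non-responders the posterior is Beta(11+k, 22), with mean (11+k)/(11+22+k).
Set (11+k)/(33+k) > 0.79 and solve: k > (0.79·33 − 11)/(1 − 0.79) = 71.762.
The smallest integer exceeding 71.762 is 72, and checking k=72: (83)/(105) = 0.7905 > 0.79.

k = 72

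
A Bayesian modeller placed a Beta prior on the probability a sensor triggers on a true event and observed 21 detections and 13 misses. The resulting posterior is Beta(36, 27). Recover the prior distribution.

A Beta(α, β) prior with s successes and f failures in binomial data gives a Beta(α+s, β+f) posterior.
So α = 36 − 21 = 15 and β = 27 − 13 = 14.

Beta(15, 14)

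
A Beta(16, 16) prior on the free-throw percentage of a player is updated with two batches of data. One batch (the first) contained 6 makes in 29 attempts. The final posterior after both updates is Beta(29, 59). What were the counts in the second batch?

7 makes and 20 misses

Sequential conjugate updates are equivalent to a single update on the pooled data, so total successes = posterior α − prior α and total failures = posterior β − prior β.
Total across both batches: 29−16=13 makes, 59−16=43 misses.
Subtract the first batch: 13−6=7 makes and 43−23=20 misses.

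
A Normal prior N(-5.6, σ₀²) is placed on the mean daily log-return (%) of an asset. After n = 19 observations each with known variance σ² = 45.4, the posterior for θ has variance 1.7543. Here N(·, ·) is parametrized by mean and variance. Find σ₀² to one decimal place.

Posterior precision equals prior precision plus data precision: 1/σ_n² = 1/σ₀² + n/σ².
So 1/σ₀² = 1/1.7543 − 19/45.4 = 0.570028 − 0.418502 = 0.151526.
Hence σ₀² = 1/0.151526 ≈ 6.6.

σ₀² = 6.6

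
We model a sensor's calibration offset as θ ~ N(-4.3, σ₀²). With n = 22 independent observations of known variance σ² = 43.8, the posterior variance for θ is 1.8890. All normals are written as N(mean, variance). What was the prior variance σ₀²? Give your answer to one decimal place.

For the Normal–Normal model with known σ², precisions add: τ_n = τ₀ + n/σ².
So 1/σ₀² = 1/1.8890 − 22/43.8 = 0.529381 − 0.502283 = 0.027098.
Hence σ₀² = 1/0.027098 ≈ 36.9.

σ₀² = 36.9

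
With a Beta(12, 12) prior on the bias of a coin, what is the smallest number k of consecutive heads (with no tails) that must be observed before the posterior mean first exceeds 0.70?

k = 17

After k heads and 0 tails the posterior is Beta(12+k, 12), with mean (12+k)/(12+12+k).
Set (12+k)/(24+k) > 0.70 and solve: k > (0.70·24 − 12)/(1 − 0.70) = 16.000.
The smallest integer exceeding 16.000 is 17.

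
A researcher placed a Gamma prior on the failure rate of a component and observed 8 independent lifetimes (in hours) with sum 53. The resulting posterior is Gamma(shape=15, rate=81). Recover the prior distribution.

Gamma(shape=7, rate=28)

Gamma–exponential conjugacy: posterior shape = α + n, posterior rate = β + Σtᵢ.
So α = 15 − 8 = 7 and β = 81 − 53 = 28.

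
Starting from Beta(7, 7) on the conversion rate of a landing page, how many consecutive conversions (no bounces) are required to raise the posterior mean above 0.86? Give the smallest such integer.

After k conversions and 0 bounces the posterior is Beta(7+k, 7), with mean (7+k)/(7+7+k).
Set (7+k)/(14+k) > 0.86 and solve: k > (0.86·14 − 7)/(1 − 0.86) = 36.000.
The smallest integer exceeding 36.000 is 37.

k = 37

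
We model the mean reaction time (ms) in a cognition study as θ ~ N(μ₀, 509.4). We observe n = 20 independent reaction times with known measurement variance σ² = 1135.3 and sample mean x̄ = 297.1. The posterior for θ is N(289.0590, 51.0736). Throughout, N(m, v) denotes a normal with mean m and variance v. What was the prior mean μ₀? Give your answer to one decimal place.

μ₀ = 216.9

The posterior mean is a precision-weighted average: μ_n = (τ₀μ₀ + τ_data·x̄)/(τ₀+τ_data), with τ₀=1/σ₀² and τ_data=n/σ².
Here τ₀ = 1/509.4 = 0.001963 and τ_data = 20/1135.3 = 0.017616, so τ_n = 0.019579.
Rearranging for μ₀: μ₀ = (μ_n·τ_n − τ_data·x̄)/τ₀ = (289.0590·0.019579 − 0.017616·297.1) / 0.001963 = 0.425773/0.001963 ≈ 216.9.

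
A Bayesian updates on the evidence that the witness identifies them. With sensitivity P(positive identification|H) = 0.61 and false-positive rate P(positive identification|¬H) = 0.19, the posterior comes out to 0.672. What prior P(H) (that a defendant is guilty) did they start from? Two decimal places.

In odds form, posterior odds = prior odds × likelihood ratio, so prior odds = posterior odds ÷ LR.
Posterior odds = 0.672/(1−0.672) = 2.0488. LR = 0.61/0.19 = 3.2105.
Prior odds = 2.0488/3.2105 = 0.6382, so P(H) = 0.6382/(1+0.6382) ≈ 0.39.

P(H) = 0.39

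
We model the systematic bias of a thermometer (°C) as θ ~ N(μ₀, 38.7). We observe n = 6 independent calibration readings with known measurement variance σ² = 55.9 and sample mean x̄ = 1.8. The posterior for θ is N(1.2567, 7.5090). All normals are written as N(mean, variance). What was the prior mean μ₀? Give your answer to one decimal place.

The posterior mean is a precision-weighted average: μ_n = (τ₀μ₀ + τ_data·x̄)/(τ₀+τ_data), with τ₀=1/σ₀² and τ_data=n/σ².
Here τ₀ = 1/38.7 = 0.025840 and τ_data = 6/55.9 = 0.107335, so τ_n = 0.133175.
Rearranging for μ₀: μ₀ = (μ_n·τ_n − τ_data·x̄)/τ₀ = (1.2567·0.133175 − 0.107335·1.8) / 0.025840 = -0.025842/0.025840 ≈ -1.0.

μ₀ = -1.0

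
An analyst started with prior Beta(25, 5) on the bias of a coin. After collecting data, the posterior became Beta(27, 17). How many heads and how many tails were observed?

2 heads and 12 tails

Beta is conjugate to the binomial likelihood: posterior = Beta(a+s, b+f).
So s = 27 − 25 = 2 and f = 17 − 5 = 12.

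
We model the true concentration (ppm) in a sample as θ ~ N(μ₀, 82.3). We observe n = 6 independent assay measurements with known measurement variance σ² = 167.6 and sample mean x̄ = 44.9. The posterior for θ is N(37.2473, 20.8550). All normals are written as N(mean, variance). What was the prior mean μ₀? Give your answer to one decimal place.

With known observation variance, the Normal–Normal posterior has precision τ_n = τ₀ + n/σ² and mean μ_n = (τ₀μ₀ + (n/σ²)x̄)/τ_n.
Here τ₀ = 1/82.3 = 0.012151 and τ_data = 6/167.6 = 0.035800, so τ_n = 0.047951.
Rearranging for μ₀: μ₀ = (μ_n·τ_n − τ_data·x̄)/τ₀ = (37.2473·0.047951 − 0.035800·44.9) / 0.012151 = 0.178625/0.012151 ≈ 14.7.

μ₀ = 14.7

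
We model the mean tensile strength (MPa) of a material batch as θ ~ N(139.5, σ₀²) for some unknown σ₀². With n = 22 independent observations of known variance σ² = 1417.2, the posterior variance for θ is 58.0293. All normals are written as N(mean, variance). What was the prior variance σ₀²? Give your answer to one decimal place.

Posterior precision equals prior precision plus data precision: 1/σ_n² = 1/σ₀² + n/σ².
So 1/σ₀² = 1/58.0293 − 22/1417.2 = 0.017233 − 0.015524 = 0.001709.
Hence σ₀² = 1/0.001709 ≈ 585.1.

σ₀² = 585.1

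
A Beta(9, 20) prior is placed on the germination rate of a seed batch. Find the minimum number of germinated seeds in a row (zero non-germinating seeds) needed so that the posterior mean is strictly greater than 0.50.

After k germinated seeds and 0 non-germinating seeds the posterior is Beta(9+k, 20), with mean (9+k)/(9+20+k).
Set (9+k)/(29+k) > 0.50 and solve: k > (0.50·29 − 9)/(1 − 0.50) = 11.000.
The smallest integer exceeding 11.000 is 12, and checking k=12: (21)/(41) = 0.5122 > 0.50.

k = 12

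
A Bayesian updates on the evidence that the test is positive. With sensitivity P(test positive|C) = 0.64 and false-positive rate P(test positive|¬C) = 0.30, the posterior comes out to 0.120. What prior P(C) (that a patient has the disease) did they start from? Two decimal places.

Bayes' rule in odds form gives O(C|E) = O(C)·[P(E|C)/P(E|¬C)], hence O(C) = O(C|E)/LR.
Posterior odds = 0.120/(1−0.120) = 0.1364. LR = 0.64/0.30 = 2.1333.
Prior odds = 0.1364/2.1333 = 0.0639, so P(C) = 0.0639/(1+0.0639) ≈ 0.06.

P(C) = 0.06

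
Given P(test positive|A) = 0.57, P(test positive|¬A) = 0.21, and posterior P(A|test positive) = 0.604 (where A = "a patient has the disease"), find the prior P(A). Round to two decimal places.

In odds form, posterior odds = prior odds × likelihood ratio, so prior odds = posterior odds ÷ LR.
Posterior odds = 0.604/(1−0.604) = 1.5253. LR = 0.57/0.21 = 2.7143.
Prior odds = 1.5253/2.7143 = 0.5619, so P(A) = 0.5619/(1+0.5619) ≈ 0.36.

P(A) = 0.36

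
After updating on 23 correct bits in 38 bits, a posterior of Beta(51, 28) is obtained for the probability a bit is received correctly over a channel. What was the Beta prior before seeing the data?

Beta is conjugate to the binomial likelihood: posterior = Beta(α+s, β+f).
Subtract the data counts: 51−23=28, 28−15=13.

Beta(28, 13)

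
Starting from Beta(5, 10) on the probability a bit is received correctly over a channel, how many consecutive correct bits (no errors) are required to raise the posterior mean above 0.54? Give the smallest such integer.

After k correct bits and 0 errors the posterior is Beta(5+k, 10), with mean (5+k)/(5+10+k).
Set (5+k)/(15+k) > 0.54 and solve: k > (0.54·15 − 5)/(1 − 0.54) = 6.739.
The smallest integer exceeding 6.739 is 7.

k = 7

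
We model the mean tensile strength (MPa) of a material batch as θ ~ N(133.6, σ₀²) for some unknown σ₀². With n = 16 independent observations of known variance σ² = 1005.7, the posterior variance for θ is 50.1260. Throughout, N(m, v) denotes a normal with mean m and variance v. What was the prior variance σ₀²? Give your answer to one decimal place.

σ₀² = 247.5

Posterior precision equals prior precision plus data precision: 1/σ_n² = 1/σ₀² + n/σ².
So 1/σ₀² = 1/50.1260 − 16/1005.7 = 0.019950 − 0.015909 = 0.004041.
Hence σ₀² = 1/0.004041 ≈ 247.5.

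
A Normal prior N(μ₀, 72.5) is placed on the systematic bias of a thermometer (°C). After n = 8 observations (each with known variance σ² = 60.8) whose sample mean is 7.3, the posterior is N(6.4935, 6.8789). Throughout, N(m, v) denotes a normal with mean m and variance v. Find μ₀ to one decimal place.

μ₀ = -1.2

With known observation variance, the Normal–Normal posterior has precision τ_n = τ₀ + n/σ² and mean μ_n = (τ₀μ₀ + (n/σ²)x̄)/τ_n.
Here τ₀ = 1/72.5 = 0.013793 and τ_data = 8/60.8 = 0.131579, so τ_n = 0.145372.
Rearranging for μ₀: μ₀ = (μ_n·τ_n − τ_data·x̄)/τ₀ = (6.4935·0.145372 − 0.131579·7.3) / 0.013793 = -0.016554/0.013793 ≈ -1.2.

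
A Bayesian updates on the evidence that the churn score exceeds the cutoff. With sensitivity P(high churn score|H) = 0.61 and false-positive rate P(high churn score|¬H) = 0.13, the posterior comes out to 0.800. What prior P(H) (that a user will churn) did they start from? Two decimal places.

P(H) = 0.46

Bayes' rule in odds form gives O(H|E) = O(H)·[P(E|H)/P(E|¬H)], hence O(H) = O(H|E)/LR.
Posterior odds = 0.800/(1−0.800) = 4.0000. LR = 0.61/0.13 = 4.6923.
Prior odds = 4.0000/4.6923 = 0.8525, so P(H) = 0.8525/(1+0.8525) ≈ 0.46.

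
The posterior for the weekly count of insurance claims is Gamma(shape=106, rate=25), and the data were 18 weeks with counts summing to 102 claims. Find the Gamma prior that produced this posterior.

Gamma(shape=4, rate=7)

Gamma–Poisson conjugacy: posterior shape = α + Σxᵢ, posterior rate = β + n.
So α = 106 − 102 = 4 and β = 25 − 18 = 7.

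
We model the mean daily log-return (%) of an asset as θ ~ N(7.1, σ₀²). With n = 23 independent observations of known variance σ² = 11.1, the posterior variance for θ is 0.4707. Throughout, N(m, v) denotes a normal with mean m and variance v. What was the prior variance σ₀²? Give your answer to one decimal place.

For the Normal–Normal model with known σ², precisions add: τ_n = τ₀ + n/σ².
So 1/σ₀² = 1/0.4707 − 23/11.1 = 2.124495 − 2.072072 = 0.052423.
Hence σ₀² = 1/0.052423 ≈ 19.1.

σ₀² = 19.1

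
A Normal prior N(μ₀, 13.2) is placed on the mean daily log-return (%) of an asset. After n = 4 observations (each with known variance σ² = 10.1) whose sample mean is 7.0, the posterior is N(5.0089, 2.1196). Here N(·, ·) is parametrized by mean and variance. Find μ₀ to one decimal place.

μ₀ = -5.4

With known observation variance, the Normal–Normal posterior has precision τ_n = τ₀ + n/σ² and mean μ_n = (τ₀μ₀ + (n/σ²)x̄)/τ_n.
Here τ₀ = 1/13.2 = 0.075758 and τ_data = 4/10.1 = 0.396040, so τ_n = 0.471798.
Rearranging for μ₀: μ₀ = (μ_n·τ_n − τ_data·x̄)/τ₀ = (5.0089·0.471798 − 0.396040·7.0) / 0.075758 = -0.409091/0.075758 ≈ -5.4.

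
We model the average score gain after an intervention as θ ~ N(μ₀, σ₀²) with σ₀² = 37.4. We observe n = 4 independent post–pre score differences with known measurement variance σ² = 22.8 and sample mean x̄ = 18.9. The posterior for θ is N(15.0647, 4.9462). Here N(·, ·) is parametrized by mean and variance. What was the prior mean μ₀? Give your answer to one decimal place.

With known observation variance, the Normal–Normal posterior has precision τ_n = τ₀ + n/σ² and mean μ_n = (τ₀μ₀ + (n/σ²)x̄)/τ_n.
Here τ₀ = 1/37.4 = 0.026738 and τ_data = 4/22.8 = 0.175439, so τ_n = 0.202177.
Rearranging for μ₀: μ₀ = (μ_n·τ_n − τ_data·x̄)/τ₀ = (15.0647·0.202177 − 0.175439·18.9) / 0.026738 = -0.270061/0.026738 ≈ -10.1.

μ₀ = -10.1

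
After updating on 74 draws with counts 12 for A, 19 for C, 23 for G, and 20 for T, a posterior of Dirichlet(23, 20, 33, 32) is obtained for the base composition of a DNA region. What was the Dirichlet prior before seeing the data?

For a Dirichlet(α) prior with multinomial counts c, the posterior is Dirichlet(α + c) componentwise.
Subtract each count from the matching posterior parameter: 23−12=11, 20−19=1, 33−23=10, 32−20=12.

Dirichlet(11, 1, 10, 12)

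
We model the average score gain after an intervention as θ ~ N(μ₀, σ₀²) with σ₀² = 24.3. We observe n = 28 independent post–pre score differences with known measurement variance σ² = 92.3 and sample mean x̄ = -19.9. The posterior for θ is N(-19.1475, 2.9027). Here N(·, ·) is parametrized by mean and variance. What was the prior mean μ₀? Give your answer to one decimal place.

μ₀ = -13.6

The posterior mean is a precision-weighted average: μ_n = (τ₀μ₀ + τ_data·x̄)/(τ₀+τ_data), with τ₀=1/σ₀² and τ_data=n/σ².
Here τ₀ = 1/24.3 = 0.041152 and τ_data = 28/92.3 = 0.303359, so τ_n = 0.344511.
Rearranging for μ₀: μ₀ = (μ_n·τ_n − τ_data·x̄)/τ₀ = (-19.1475·0.344511 − 0.303359·-19.9) / 0.041152 = -0.559680/0.041152 ≈ -13.6.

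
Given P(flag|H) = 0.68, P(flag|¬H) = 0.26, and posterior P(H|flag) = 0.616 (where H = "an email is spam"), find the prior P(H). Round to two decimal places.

P(H) = 0.38

In odds form, posterior odds = prior odds × likelihood ratio, so prior odds = posterior odds ÷ LR.
Posterior odds = 0.616/(1−0.616) = 1.6042. LR = 0.68/0.26 = 2.6154.
Prior odds = 1.6042/2.6154 = 0.6134, so P(H) = 0.6134/(1+0.6134) ≈ 0.38.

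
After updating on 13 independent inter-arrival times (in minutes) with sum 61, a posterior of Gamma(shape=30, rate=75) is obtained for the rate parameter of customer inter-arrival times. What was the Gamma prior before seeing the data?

Gamma(shape=17, rate=14)

Gamma–exponential conjugacy: posterior shape = α + n, posterior rate = β + Σtᵢ.
So α = 30 − 13 = 17 and β = 75 − 61 = 14.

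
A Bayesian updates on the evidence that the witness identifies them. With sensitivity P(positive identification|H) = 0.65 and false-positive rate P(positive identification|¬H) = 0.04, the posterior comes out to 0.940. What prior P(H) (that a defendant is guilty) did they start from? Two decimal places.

P(H) = 0.49

Bayes' rule in odds form gives O(H|E) = O(H)·[P(E|H)/P(E|¬H)], hence O(H) = O(H|E)/LR.
Posterior odds = 0.940/(1−0.940) = 15.6667. LR = 0.65/0.04 = 16.2500.
Prior odds = 15.6667/16.2500 = 0.9641, so P(H) = 0.9641/(1+0.9641) ≈ 0.49.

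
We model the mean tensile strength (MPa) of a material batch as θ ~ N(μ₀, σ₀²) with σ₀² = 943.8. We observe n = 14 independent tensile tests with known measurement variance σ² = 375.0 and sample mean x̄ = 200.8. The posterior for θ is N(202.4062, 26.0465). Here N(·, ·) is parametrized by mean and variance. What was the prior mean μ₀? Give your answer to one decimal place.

The posterior mean is a precision-weighted average: μ_n = (τ₀μ₀ + τ_data·x̄)/(τ₀+τ_data), with τ₀=1/σ₀² and τ_data=n/σ².
Here τ₀ = 1/943.8 = 0.001060 and τ_data = 14/375.0 = 0.037333, so τ_n = 0.038393.
Rearranging for μ₀: μ₀ = (μ_n·τ_n − τ_data·x̄)/τ₀ = (202.4062·0.038393 − 0.037333·200.8) / 0.001060 = 0.274515/0.001060 ≈ 259.0.

μ₀ = 259.0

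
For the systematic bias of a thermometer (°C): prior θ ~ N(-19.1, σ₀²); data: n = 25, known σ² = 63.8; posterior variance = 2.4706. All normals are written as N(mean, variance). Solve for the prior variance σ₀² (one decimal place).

σ₀² = 77.5

Posterior precision equals prior precision plus data precision: 1/σ_n² = 1/σ₀² + n/σ².
So 1/σ₀² = 1/2.4706 − 25/63.8 = 0.404760 − 0.391850 = 0.012910.
Hence σ₀² = 1/0.012910 ≈ 77.5.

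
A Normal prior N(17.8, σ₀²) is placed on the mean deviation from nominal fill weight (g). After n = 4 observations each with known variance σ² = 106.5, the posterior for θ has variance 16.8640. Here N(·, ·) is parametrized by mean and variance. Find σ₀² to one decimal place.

σ₀² = 46.0

For the Normal–Normal model with known σ², precisions add: τ_n = τ₀ + n/σ².
So 1/σ₀² = 1/16.8640 − 4/106.5 = 0.059298 − 0.037559 = 0.021739.
Hence σ₀² = 1/0.021739 ≈ 46.0.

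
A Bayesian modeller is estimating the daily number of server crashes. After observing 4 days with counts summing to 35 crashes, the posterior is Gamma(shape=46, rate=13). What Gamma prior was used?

A Gamma(α, β) prior (rate parametrization) on a Poisson rate with n observations summing to S gives posterior Gamma(α+S, β+n).
So α = 46 − 35 = 11 and β = 13 − 4 = 9.

Gamma(shape=11, rate=9)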